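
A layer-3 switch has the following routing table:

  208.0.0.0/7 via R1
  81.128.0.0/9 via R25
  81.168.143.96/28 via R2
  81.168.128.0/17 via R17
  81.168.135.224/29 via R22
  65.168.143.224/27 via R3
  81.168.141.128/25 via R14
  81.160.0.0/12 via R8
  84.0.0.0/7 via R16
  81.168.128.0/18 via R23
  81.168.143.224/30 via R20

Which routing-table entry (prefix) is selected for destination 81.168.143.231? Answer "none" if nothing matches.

81.168.128.0/18

Entries matching 81.168.143.231:
  81.128.0.0/9 (81.128.0.0 - 81.255.255.255)
  81.160.0.0/12 (81.160.0.0 - 81.175.255.255)
  81.168.128.0/17 (81.168.128.0 - 81.168.255.255)
  81.168.128.0/18 (81.168.128.0 - 81.168.191.255)
Most specific is 81.168.128.0/18.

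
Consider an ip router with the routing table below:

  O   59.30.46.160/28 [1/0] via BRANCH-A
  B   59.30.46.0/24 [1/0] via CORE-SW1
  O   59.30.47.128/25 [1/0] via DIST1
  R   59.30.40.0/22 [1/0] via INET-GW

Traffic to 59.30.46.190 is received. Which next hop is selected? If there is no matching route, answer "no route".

Routes whose prefix contains 59.30.46.190:
  59.30.46.0/24 (59.30.46.0 - 59.30.46.255) -> CORE-SW1
More-specific entries that do NOT match:
  59.30.46.160/28 (59.30.46.160 - 59.30.46.175) does not contain 59.30.46.190
  59.30.47.128/25 (59.30.47.128 - 59.30.47.255) does not contain 59.30.46.190
Longest matching prefix is /24 -> next hop CORE-SW1.

CORE-SW1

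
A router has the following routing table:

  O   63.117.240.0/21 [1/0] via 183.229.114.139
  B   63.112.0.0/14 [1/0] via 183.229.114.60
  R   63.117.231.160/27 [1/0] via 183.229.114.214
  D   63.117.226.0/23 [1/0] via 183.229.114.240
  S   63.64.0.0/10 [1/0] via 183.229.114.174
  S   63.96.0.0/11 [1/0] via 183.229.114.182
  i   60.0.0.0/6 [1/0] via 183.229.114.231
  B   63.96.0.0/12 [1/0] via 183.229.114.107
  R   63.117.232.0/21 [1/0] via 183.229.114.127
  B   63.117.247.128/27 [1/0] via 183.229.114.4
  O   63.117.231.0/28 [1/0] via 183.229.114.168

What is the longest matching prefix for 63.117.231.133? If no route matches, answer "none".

63.96.0.0/11

Entries matching 63.117.231.133:
  60.0.0.0/6 (60.0.0.0 - 63.255.255.255)
  63.64.0.0/10 (63.64.0.0 - 63.127.255.255)
  63.96.0.0/11 (63.96.0.0 - 63.127.255.255)
Most specific is 63.96.0.0/11.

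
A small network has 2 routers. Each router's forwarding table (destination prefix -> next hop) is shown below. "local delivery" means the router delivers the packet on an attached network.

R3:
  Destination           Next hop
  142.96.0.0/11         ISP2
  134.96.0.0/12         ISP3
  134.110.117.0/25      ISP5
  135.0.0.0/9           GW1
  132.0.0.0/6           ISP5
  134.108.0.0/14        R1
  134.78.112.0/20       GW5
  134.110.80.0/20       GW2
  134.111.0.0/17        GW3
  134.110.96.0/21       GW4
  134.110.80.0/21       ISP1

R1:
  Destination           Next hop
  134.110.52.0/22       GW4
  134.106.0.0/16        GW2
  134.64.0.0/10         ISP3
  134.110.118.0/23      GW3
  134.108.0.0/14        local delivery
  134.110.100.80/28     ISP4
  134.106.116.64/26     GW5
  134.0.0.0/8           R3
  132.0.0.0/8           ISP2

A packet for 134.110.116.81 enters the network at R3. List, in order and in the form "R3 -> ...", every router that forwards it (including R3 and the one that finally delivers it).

At R3: longest match for 134.110.116.81 is 134.108.0.0/14 -> R1
At R1: longest match for 134.110.116.81 is 134.108.0.0/14 -> local delivery

R3 -> R1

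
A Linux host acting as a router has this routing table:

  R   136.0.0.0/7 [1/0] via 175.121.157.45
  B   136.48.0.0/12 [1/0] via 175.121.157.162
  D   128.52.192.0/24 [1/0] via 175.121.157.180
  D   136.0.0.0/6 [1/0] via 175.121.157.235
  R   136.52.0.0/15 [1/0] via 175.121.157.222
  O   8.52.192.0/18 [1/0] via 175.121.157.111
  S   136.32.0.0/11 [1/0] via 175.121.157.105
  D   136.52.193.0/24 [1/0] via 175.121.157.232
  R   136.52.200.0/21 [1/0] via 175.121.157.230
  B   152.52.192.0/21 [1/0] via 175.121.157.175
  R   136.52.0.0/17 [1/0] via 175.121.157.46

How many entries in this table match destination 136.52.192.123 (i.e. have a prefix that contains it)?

5

Prefixes containing 136.52.192.123:
  136.0.0.0/6 (136.0.0.0 - 139.255.255.255)
  136.0.0.0/7 (136.0.0.0 - 137.255.255.255)
  136.32.0.0/11 (136.32.0.0 - 136.63.255.255)
  136.48.0.0/12 (136.48.0.0 - 136.63.255.255)
  136.52.0.0/15 (136.52.0.0 - 136.53.255.255)
Total matching entries: 5.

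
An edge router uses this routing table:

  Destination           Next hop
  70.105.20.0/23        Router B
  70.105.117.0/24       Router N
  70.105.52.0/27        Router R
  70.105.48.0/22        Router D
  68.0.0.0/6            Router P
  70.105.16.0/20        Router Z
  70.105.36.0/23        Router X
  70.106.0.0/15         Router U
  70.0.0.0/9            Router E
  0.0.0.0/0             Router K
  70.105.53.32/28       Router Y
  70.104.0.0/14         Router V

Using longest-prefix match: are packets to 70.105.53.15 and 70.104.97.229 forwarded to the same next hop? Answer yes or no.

70.105.53.15: longest match 70.104.0.0/14 -> Router V
70.104.97.229: longest match 70.104.0.0/14 -> Router V

yes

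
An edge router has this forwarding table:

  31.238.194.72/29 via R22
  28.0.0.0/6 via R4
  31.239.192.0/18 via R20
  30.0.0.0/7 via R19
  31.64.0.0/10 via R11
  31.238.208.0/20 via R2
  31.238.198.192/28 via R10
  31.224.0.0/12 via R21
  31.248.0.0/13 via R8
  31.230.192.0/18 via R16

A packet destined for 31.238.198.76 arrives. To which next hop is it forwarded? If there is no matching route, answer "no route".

R21

Routes whose prefix contains 31.238.198.76:
  28.0.0.0/6 (28.0.0.0 - 31.255.255.255) -> R4
  30.0.0.0/7 (30.0.0.0 - 31.255.255.255) -> R19
  31.224.0.0/12 (31.224.0.0 - 31.239.255.255) -> R21
More-specific entries that do NOT match:
  31.238.194.72/29 (31.238.194.72 - 31.238.194.79) does not contain 31.238.198.76
  31.238.198.192/28 (31.238.198.192 - 31.238.198.207) does not contain 31.238.198.76
  31.238.208.0/20 (31.238.208.0 - 31.238.223.255) does not contain 31.238.198.76
  31.239.192.0/18 (31.239.192.0 - 31.239.255.255) does not contain 31.238.198.76
  31.230.192.0/18 (31.230.192.0 - 31.230.255.255) does not contain 31.238.198.76
  31.248.0.0/13 (31.248.0.0 - 31.255.255.255) does not contain 31.238.198.76
Longest matching prefix is /12 -> next hop R21.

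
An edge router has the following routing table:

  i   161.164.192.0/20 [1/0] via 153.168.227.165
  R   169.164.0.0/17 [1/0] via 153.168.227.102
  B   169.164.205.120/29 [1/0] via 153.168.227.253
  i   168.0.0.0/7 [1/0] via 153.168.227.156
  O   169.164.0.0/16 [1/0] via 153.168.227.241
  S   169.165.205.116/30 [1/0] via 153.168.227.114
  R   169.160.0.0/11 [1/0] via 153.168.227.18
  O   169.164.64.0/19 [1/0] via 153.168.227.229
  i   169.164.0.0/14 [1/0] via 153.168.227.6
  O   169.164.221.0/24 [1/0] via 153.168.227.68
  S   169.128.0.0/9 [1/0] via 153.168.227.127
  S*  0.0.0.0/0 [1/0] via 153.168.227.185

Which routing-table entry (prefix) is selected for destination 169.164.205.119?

Entries matching 169.164.205.119:
  0.0.0.0/0 (default, matches everything)
  168.0.0.0/7 (168.0.0.0 - 169.255.255.255)
  169.128.0.0/9 (169.128.0.0 - 169.255.255.255)
  169.160.0.0/11 (169.160.0.0 - 169.191.255.255)
  169.164.0.0/14 (169.164.0.0 - 169.167.255.255)
  169.164.0.0/16 (169.164.0.0 - 169.164.255.255)
Most specific is 169.164.0.0/16.

169.164.0.0/16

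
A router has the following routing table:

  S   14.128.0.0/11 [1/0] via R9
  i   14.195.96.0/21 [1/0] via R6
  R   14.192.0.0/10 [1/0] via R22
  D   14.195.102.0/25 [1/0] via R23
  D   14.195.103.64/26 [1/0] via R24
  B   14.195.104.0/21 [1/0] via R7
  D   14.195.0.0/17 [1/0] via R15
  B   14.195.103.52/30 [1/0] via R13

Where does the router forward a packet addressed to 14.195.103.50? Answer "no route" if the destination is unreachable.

Routes whose prefix contains 14.195.103.50:
  14.192.0.0/10 (14.192.0.0 - 14.255.255.255) -> R22
  14.195.0.0/17 (14.195.0.0 - 14.195.127.255) -> R15
  14.195.96.0/21 (14.195.96.0 - 14.195.103.255) -> R6
More-specific entries that do NOT match:
  14.195.103.52/30 (14.195.103.52 - 14.195.103.55) does not contain 14.195.103.50
  14.195.103.64/26 (14.195.103.64 - 14.195.103.127) does not contain 14.195.103.50
  14.195.102.0/25 (14.195.102.0 - 14.195.102.127) does not contain 14.195.103.50
Longest matching prefix is /21 -> next hop R6.

R6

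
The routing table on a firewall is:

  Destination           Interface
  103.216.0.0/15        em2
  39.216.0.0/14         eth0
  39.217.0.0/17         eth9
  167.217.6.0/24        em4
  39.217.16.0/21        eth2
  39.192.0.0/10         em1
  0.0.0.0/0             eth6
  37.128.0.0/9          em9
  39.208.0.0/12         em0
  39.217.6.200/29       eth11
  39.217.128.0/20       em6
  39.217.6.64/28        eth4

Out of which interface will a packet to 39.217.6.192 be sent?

Routes whose prefix contains 39.217.6.192:
  0.0.0.0/0 (default, matches everything) -> eth6
  39.192.0.0/10 (39.192.0.0 - 39.255.255.255) -> em1
  39.208.0.0/12 (39.208.0.0 - 39.223.255.255) -> em0
  39.216.0.0/14 (39.216.0.0 - 39.219.255.255) -> eth0
  39.217.0.0/17 (39.217.0.0 - 39.217.127.255) -> eth9
More-specific entries that do NOT match:
  39.217.6.200/29 (39.217.6.200 - 39.217.6.207) does not contain 39.217.6.192
  39.217.6.64/28 (39.217.6.64 - 39.217.6.79) does not contain 39.217.6.192
  167.217.6.0/24 (167.217.6.0 - 167.217.6.255) does not contain 39.217.6.192
  39.217.16.0/21 (39.217.16.0 - 39.217.23.255) does not contain 39.217.6.192
  39.217.128.0/20 (39.217.128.0 - 39.217.143.255) does not contain 39.217.6.192
Longest matching prefix is /17 -> interface eth9.

eth9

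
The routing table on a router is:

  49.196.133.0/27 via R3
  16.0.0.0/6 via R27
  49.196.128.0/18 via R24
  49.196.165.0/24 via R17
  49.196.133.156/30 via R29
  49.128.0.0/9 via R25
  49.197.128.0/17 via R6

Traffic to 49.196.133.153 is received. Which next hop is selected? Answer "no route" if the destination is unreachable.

Routes whose prefix contains 49.196.133.153:
  49.128.0.0/9 (49.128.0.0 - 49.255.255.255) -> R25
  49.196.128.0/18 (49.196.128.0 - 49.196.191.255) -> R24
More-specific entries that do NOT match:
  49.196.133.156/30 (49.196.133.156 - 49.196.133.159) does not contain 49.196.133.153
  49.196.133.0/27 (49.196.133.0 - 49.196.133.31) does not contain 49.196.133.153
  49.196.165.0/24 (49.196.165.0 - 49.196.165.255) does not contain 49.196.133.153
Longest matching prefix is /18 -> next hop R24.

R24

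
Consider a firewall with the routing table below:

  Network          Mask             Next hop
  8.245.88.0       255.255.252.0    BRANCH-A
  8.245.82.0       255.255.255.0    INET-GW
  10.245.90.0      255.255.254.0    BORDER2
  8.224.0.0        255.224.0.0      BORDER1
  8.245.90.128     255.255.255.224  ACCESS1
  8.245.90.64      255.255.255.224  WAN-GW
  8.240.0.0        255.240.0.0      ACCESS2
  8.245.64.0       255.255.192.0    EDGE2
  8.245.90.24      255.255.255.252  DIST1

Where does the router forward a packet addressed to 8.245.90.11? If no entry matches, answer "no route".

Routes whose prefix contains 8.245.90.11:
  8.224.0.0/11 (8.224.0.0 - 8.255.255.255) -> BORDER1
  8.240.0.0/12 (8.240.0.0 - 8.255.255.255) -> ACCESS2
  8.245.64.0/18 (8.245.64.0 - 8.245.127.255) -> EDGE2
  8.245.88.0/22 (8.245.88.0 - 8.245.91.255) -> BRANCH-A
More-specific entries that do NOT match:
  8.245.90.24/30 (8.245.90.24 - 8.245.90.27) does not contain 8.245.90.11
  8.245.90.128/27 (8.245.90.128 - 8.245.90.159) does not contain 8.245.90.11
  8.245.90.64/27 (8.245.90.64 - 8.245.90.95) does not contain 8.245.90.11
  8.245.82.0/24 (8.245.82.0 - 8.245.82.255) does not contain 8.245.90.11
  10.245.90.0/23 (10.245.90.0 - 10.245.91.255) does not contain 8.245.90.11
Longest matching prefix is /22 -> next hop BRANCH-A.

BRANCH-A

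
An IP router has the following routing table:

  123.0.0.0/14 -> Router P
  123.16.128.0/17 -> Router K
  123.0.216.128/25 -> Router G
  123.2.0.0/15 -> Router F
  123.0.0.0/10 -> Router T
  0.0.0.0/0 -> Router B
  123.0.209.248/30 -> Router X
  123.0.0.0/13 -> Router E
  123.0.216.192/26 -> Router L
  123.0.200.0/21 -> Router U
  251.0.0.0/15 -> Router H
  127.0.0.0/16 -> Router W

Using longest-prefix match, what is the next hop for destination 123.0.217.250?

Routes whose prefix contains 123.0.217.250:
  0.0.0.0/0 (default, matches everything) -> Router B
  123.0.0.0/10 (123.0.0.0 - 123.63.255.255) -> Router T
  123.0.0.0/13 (123.0.0.0 - 123.7.255.255) -> Router E
  123.0.0.0/14 (123.0.0.0 - 123.3.255.255) -> Router P
More-specific entries that do NOT match:
  123.0.209.248/30 (123.0.209.248 - 123.0.209.251) does not contain 123.0.217.250
  123.0.216.192/26 (123.0.216.192 - 123.0.216.255) does not contain 123.0.217.250
  123.0.216.128/25 (123.0.216.128 - 123.0.216.255) does not contain 123.0.217.250
  123.0.200.0/21 (123.0.200.0 - 123.0.207.255) does not contain 123.0.217.250
  123.16.128.0/17 (123.16.128.0 - 123.16.255.255) does not contain 123.0.217.250
  127.0.0.0/16 (127.0.0.0 - 127.0.255.255) does not contain 123.0.217.250
  123.2.0.0/15 (123.2.0.0 - 123.3.255.255) does not contain 123.0.217.250
  251.0.0.0/15 (251.0.0.0 - 251.1.255.255) does not contain 123.0.217.250
Longest matching prefix is /14 -> next hop Router P.

Router P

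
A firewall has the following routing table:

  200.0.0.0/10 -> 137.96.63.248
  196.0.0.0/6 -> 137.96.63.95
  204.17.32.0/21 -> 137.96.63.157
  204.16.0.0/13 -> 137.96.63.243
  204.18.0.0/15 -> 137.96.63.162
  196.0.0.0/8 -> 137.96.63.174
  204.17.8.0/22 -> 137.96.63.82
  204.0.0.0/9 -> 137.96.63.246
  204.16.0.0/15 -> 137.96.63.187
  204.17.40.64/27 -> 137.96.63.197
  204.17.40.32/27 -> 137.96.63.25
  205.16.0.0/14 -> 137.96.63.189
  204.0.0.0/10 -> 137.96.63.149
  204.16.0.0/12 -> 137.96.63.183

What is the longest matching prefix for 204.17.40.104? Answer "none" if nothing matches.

204.16.0.0/15

Entries matching 204.17.40.104:
  204.0.0.0/9 (204.0.0.0 - 204.127.255.255)
  204.0.0.0/10 (204.0.0.0 - 204.63.255.255)
  204.16.0.0/12 (204.16.0.0 - 204.31.255.255)
  204.16.0.0/13 (204.16.0.0 - 204.23.255.255)
  204.16.0.0/15 (204.16.0.0 - 204.17.255.255)
Most specific is 204.16.0.0/15.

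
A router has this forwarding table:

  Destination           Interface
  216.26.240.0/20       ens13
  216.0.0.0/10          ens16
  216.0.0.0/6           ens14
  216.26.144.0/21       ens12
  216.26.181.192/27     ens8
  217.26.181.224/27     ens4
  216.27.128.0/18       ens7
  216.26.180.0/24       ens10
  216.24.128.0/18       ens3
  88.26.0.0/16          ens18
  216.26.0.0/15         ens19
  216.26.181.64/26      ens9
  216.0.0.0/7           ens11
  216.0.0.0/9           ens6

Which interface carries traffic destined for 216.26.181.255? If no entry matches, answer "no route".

Routes whose prefix contains 216.26.181.255:
  216.0.0.0/6 (216.0.0.0 - 219.255.255.255) -> ens14
  216.0.0.0/7 (216.0.0.0 - 217.255.255.255) -> ens11
  216.0.0.0/9 (216.0.0.0 - 216.127.255.255) -> ens6
  216.0.0.0/10 (216.0.0.0 - 216.63.255.255) -> ens16
  216.26.0.0/15 (216.26.0.0 - 216.27.255.255) -> ens19
More-specific entries that do NOT match:
  216.26.181.192/27 (216.26.181.192 - 216.26.181.223) does not contain 216.26.181.255
  217.26.181.224/27 (217.26.181.224 - 217.26.181.255) does not contain 216.26.181.255
  216.26.181.64/26 (216.26.181.64 - 216.26.181.127) does not contain 216.26.181.255
  216.26.180.0/24 (216.26.180.0 - 216.26.180.255) does not contain 216.26.181.255
  216.26.144.0/21 (216.26.144.0 - 216.26.151.255) does not contain 216.26.181.255
  216.26.240.0/20 (216.26.240.0 - 216.26.255.255) does not contain 216.26.181.255
  216.27.128.0/18 (216.27.128.0 - 216.27.191.255) does not contain 216.26.181.255
  216.24.128.0/18 (216.24.128.0 - 216.24.191.255) does not contain 216.26.181.255
  88.26.0.0/16 (88.26.0.0 - 88.26.255.255) does not contain 216.26.181.255
Longest matching prefix is /15 -> interface ens19.

ens19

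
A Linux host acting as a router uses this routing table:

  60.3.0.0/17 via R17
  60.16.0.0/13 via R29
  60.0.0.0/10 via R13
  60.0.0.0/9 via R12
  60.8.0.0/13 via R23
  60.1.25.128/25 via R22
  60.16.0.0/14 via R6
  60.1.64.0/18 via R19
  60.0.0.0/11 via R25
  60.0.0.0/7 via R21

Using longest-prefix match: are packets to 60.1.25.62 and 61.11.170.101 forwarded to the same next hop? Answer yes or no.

60.1.25.62: longest match 60.0.0.0/11 -> R25
61.11.170.101: longest match 60.0.0.0/7 -> R21

no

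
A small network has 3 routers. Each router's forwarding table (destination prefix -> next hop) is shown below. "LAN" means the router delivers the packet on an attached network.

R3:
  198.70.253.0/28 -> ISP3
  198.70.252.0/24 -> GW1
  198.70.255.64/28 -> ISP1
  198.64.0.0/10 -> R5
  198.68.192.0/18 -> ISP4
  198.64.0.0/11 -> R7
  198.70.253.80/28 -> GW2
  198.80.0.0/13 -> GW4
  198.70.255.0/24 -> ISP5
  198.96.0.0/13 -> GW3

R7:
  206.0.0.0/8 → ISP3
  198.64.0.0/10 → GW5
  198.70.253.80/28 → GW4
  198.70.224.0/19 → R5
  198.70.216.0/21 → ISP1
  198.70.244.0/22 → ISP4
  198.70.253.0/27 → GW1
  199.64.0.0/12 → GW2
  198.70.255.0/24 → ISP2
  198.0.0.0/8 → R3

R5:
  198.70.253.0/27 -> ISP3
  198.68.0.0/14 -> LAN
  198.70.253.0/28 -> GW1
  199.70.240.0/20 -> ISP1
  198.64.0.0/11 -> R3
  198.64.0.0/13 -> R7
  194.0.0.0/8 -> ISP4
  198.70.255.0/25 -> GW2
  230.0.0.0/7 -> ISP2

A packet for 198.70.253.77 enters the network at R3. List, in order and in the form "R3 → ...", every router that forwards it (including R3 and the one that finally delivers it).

At R3: longest match for 198.70.253.77 is 198.64.0.0/11 -> R7
At R7: longest match for 198.70.253.77 is 198.70.224.0/19 -> R5
At R5: longest match for 198.70.253.77 is 198.68.0.0/14 -> LAN

R3 → R7 → R5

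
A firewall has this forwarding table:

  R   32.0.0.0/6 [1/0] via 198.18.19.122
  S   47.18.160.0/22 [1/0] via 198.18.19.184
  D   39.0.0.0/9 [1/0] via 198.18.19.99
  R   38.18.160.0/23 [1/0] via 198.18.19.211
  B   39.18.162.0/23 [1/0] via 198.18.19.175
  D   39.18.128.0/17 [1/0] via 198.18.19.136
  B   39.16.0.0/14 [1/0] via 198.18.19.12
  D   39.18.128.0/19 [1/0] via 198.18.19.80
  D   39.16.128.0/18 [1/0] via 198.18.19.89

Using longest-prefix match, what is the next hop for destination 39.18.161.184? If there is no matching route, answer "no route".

198.18.19.136

Routes whose prefix contains 39.18.161.184:
  39.0.0.0/9 (39.0.0.0 - 39.127.255.255) -> 198.18.19.99
  39.16.0.0/14 (39.16.0.0 - 39.19.255.255) -> 198.18.19.12
  39.18.128.0/17 (39.18.128.0 - 39.18.255.255) -> 198.18.19.136
More-specific entries that do NOT match:
  38.18.160.0/23 (38.18.160.0 - 38.18.161.255) does not contain 39.18.161.184
  39.18.162.0/23 (39.18.162.0 - 39.18.163.255) does not contain 39.18.161.184
  47.18.160.0/22 (47.18.160.0 - 47.18.163.255) does not contain 39.18.161.184
  39.18.128.0/19 (39.18.128.0 - 39.18.159.255) does not contain 39.18.161.184
  39.16.128.0/18 (39.16.128.0 - 39.16.191.255) does not contain 39.18.161.184
Longest matching prefix is /17 -> next hop 198.18.19.136.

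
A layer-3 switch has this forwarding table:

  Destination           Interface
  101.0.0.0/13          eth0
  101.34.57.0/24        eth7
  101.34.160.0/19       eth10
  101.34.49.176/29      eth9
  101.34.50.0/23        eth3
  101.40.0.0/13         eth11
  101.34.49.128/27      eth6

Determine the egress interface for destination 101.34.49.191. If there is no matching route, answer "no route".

No entry's prefix contains 101.34.49.191; there is no default route.

no route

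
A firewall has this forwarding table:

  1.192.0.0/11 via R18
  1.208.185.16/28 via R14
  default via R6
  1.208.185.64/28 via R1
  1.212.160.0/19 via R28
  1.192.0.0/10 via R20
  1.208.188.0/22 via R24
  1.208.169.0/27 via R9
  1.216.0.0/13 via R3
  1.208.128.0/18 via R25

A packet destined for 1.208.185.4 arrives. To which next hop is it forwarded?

R25

Routes whose prefix contains 1.208.185.4:
  0.0.0.0/0 (default, matches everything) -> R6
  1.192.0.0/10 (1.192.0.0 - 1.255.255.255) -> R20
  1.192.0.0/11 (1.192.0.0 - 1.223.255.255) -> R18
  1.208.128.0/18 (1.208.128.0 - 1.208.191.255) -> R25
More-specific entries that do NOT match:
  1.208.185.16/28 (1.208.185.16 - 1.208.185.31) does not contain 1.208.185.4
  1.208.185.64/28 (1.208.185.64 - 1.208.185.79) does not contain 1.208.185.4
  1.208.169.0/27 (1.208.169.0 - 1.208.169.31) does not contain 1.208.185.4
  1.208.188.0/22 (1.208.188.0 - 1.208.191.255) does not contain 1.208.185.4
  1.212.160.0/19 (1.212.160.0 - 1.212.191.255) does not contain 1.208.185.4
Longest matching prefix is /18 -> next hop R25.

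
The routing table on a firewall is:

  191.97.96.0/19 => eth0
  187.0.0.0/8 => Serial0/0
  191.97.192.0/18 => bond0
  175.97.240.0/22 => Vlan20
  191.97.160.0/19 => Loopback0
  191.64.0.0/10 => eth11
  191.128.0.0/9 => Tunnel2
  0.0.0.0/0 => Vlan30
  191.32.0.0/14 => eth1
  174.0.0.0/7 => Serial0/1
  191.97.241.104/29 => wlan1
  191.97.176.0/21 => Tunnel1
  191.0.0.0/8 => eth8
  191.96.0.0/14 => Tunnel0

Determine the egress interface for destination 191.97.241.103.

Routes whose prefix contains 191.97.241.103:
  0.0.0.0/0 (default, matches everything) -> Vlan30
  191.0.0.0/8 (191.0.0.0 - 191.255.255.255) -> eth8
  191.64.0.0/10 (191.64.0.0 - 191.127.255.255) -> eth11
  191.96.0.0/14 (191.96.0.0 - 191.99.255.255) -> Tunnel0
  191.97.192.0/18 (191.97.192.0 - 191.97.255.255) -> bond0
More-specific entries that do NOT match:
  191.97.241.104/29 (191.97.241.104 - 191.97.241.111) does not contain 191.97.241.103
  175.97.240.0/22 (175.97.240.0 - 175.97.243.255) does not contain 191.97.241.103
  191.97.176.0/21 (191.97.176.0 - 191.97.183.255) does not contain 191.97.241.103
  191.97.96.0/19 (191.97.96.0 - 191.97.127.255) does not contain 191.97.241.103
  191.97.160.0/19 (191.97.160.0 - 191.97.191.255) does not contain 191.97.241.103
Longest matching prefix is /18 -> interface bond0.

bond0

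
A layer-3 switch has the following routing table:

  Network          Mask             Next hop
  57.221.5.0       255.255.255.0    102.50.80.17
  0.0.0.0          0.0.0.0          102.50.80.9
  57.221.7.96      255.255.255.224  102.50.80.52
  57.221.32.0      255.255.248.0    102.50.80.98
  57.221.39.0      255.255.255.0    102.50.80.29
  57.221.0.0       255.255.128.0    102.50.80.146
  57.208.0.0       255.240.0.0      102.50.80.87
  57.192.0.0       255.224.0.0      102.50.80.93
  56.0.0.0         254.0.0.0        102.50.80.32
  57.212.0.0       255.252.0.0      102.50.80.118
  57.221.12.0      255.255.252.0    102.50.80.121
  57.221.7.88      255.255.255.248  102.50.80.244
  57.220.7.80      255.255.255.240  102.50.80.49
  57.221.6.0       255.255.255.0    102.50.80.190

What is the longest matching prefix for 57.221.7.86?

Entries matching 57.221.7.86:
  0.0.0.0/0 (default, matches everything)
  56.0.0.0/7 (56.0.0.0 - 57.255.255.255)
  57.192.0.0/11 (57.192.0.0 - 57.223.255.255)
  57.208.0.0/12 (57.208.0.0 - 57.223.255.255)
  57.221.0.0/17 (57.221.0.0 - 57.221.127.255)
Most specific is 57.221.0.0/17.

57.221.0.0/17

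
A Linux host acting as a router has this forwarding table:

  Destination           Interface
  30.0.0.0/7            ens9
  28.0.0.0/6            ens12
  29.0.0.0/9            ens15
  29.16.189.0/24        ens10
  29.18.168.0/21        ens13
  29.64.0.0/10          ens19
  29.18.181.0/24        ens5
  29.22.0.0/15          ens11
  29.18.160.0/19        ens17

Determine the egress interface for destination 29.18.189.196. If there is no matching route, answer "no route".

ens17

Routes whose prefix contains 29.18.189.196:
  28.0.0.0/6 (28.0.0.0 - 31.255.255.255) -> ens12
  29.0.0.0/9 (29.0.0.0 - 29.127.255.255) -> ens15
  29.18.160.0/19 (29.18.160.0 - 29.18.191.255) -> ens17
More-specific entries that do NOT match:
  29.16.189.0/24 (29.16.189.0 - 29.16.189.255) does not contain 29.18.189.196
  29.18.181.0/24 (29.18.181.0 - 29.18.181.255) does not contain 29.18.189.196
  29.18.168.0/21 (29.18.168.0 - 29.18.175.255) does not contain 29.18.189.196
Longest matching prefix is /19 -> interface ens17.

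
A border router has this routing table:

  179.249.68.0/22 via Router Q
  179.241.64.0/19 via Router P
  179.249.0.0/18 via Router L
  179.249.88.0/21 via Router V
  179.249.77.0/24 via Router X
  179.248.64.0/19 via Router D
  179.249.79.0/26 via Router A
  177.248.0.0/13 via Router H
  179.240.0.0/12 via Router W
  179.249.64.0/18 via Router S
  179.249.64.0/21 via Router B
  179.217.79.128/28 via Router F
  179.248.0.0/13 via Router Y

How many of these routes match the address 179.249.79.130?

Prefixes containing 179.249.79.130:
  179.240.0.0/12 (179.240.0.0 - 179.255.255.255)
  179.248.0.0/13 (179.248.0.0 - 179.255.255.255)
  179.249.64.0/18 (179.249.64.0 - 179.249.127.255)
Total matching entries: 3.

3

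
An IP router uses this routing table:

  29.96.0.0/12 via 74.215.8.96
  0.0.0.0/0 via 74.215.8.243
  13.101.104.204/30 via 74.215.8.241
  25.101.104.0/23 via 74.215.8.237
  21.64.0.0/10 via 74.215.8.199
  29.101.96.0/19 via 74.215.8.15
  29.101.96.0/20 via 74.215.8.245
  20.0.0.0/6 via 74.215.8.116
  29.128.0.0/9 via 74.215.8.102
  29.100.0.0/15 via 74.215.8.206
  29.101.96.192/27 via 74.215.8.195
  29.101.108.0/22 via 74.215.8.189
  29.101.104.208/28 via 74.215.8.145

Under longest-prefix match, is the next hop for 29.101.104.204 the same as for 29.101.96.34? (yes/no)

yes

29.101.104.204: longest match 29.101.96.0/20 -> 74.215.8.245
29.101.96.34: longest match 29.101.96.0/20 -> 74.215.8.245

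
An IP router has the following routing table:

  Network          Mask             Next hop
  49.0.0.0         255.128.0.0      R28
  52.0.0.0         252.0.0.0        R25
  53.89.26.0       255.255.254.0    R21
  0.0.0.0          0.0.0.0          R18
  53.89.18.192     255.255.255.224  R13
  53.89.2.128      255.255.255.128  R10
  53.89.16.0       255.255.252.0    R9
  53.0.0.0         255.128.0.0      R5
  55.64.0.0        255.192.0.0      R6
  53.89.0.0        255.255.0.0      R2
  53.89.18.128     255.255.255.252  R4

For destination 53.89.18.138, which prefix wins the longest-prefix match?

Entries matching 53.89.18.138:
  0.0.0.0/0 (default, matches everything)
  52.0.0.0/6 (52.0.0.0 - 55.255.255.255)
  53.0.0.0/9 (53.0.0.0 - 53.127.255.255)
  53.89.0.0/16 (53.89.0.0 - 53.89.255.255)
  53.89.16.0/22 (53.89.16.0 - 53.89.19.255)
Most specific is 53.89.16.0/22.

53.89.16.0/22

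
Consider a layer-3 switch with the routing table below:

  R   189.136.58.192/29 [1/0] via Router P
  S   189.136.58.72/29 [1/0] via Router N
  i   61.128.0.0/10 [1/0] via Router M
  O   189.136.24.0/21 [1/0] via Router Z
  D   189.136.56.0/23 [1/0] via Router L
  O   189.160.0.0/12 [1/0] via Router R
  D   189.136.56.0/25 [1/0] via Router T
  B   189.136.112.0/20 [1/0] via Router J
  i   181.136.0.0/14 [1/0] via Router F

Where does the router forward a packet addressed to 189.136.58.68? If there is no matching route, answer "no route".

No entry's prefix contains 189.136.58.68; there is no default route.

no route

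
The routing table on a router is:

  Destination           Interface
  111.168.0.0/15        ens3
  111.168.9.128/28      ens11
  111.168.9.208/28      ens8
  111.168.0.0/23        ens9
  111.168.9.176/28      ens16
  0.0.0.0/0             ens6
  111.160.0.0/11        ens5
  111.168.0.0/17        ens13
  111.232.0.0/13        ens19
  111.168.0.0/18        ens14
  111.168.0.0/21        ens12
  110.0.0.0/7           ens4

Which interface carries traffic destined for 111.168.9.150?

Routes whose prefix contains 111.168.9.150:
  0.0.0.0/0 (default, matches everything) -> ens6
  110.0.0.0/7 (110.0.0.0 - 111.255.255.255) -> ens4
  111.160.0.0/11 (111.160.0.0 - 111.191.255.255) -> ens5
  111.168.0.0/15 (111.168.0.0 - 111.169.255.255) -> ens3
  111.168.0.0/17 (111.168.0.0 - 111.168.127.255) -> ens13
  111.168.0.0/18 (111.168.0.0 - 111.168.63.255) -> ens14
More-specific entries that do NOT match:
  111.168.9.128/28 (111.168.9.128 - 111.168.9.143) does not contain 111.168.9.150
  111.168.9.208/28 (111.168.9.208 - 111.168.9.223) does not contain 111.168.9.150
  111.168.9.176/28 (111.168.9.176 - 111.168.9.191) does not contain 111.168.9.150
  111.168.0.0/23 (111.168.0.0 - 111.168.1.255) does not contain 111.168.9.150
  111.168.0.0/21 (111.168.0.0 - 111.168.7.255) does not contain 111.168.9.150
Longest matching prefix is /18 -> interface ens14.

ens14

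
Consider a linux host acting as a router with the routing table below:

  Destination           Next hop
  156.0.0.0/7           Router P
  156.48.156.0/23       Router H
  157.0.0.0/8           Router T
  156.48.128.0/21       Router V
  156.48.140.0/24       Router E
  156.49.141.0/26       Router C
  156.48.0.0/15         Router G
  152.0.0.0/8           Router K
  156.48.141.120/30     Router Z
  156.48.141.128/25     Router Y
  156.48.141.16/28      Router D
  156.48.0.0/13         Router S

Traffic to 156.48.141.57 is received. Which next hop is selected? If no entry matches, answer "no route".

Routes whose prefix contains 156.48.141.57:
  156.0.0.0/7 (156.0.0.0 - 157.255.255.255) -> Router P
  156.48.0.0/13 (156.48.0.0 - 156.55.255.255) -> Router S
  156.48.0.0/15 (156.48.0.0 - 156.49.255.255) -> Router G
More-specific entries that do NOT match:
  156.48.141.120/30 (156.48.141.120 - 156.48.141.123) does not contain 156.48.141.57
  156.48.141.16/28 (156.48.141.16 - 156.48.141.31) does not contain 156.48.141.57
  156.49.141.0/26 (156.49.141.0 - 156.49.141.63) does not contain 156.48.141.57
  156.48.141.128/25 (156.48.141.128 - 156.48.141.255) does not contain 156.48.141.57
  156.48.140.0/24 (156.48.140.0 - 156.48.140.255) does not contain 156.48.141.57
  156.48.156.0/23 (156.48.156.0 - 156.48.157.255) does not contain 156.48.141.57
  156.48.128.0/21 (156.48.128.0 - 156.48.135.255) does not contain 156.48.141.57
Longest matching prefix is /15 -> next hop Router G.

Router G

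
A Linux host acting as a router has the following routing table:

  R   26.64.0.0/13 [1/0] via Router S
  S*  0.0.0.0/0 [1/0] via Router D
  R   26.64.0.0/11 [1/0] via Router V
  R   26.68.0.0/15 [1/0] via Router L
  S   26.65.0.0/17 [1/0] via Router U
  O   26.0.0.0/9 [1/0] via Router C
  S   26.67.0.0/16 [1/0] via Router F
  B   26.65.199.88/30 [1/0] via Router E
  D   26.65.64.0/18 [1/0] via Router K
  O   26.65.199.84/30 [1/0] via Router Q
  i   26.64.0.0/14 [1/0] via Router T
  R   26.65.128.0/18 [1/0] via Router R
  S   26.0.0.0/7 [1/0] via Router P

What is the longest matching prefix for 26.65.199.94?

Entries matching 26.65.199.94:
  0.0.0.0/0 (default, matches everything)
  26.0.0.0/7 (26.0.0.0 - 27.255.255.255)
  26.0.0.0/9 (26.0.0.0 - 26.127.255.255)
  26.64.0.0/11 (26.64.0.0 - 26.95.255.255)
  26.64.0.0/13 (26.64.0.0 - 26.71.255.255)
  26.64.0.0/14 (26.64.0.0 - 26.67.255.255)
Most specific is 26.64.0.0/14.

26.64.0.0/14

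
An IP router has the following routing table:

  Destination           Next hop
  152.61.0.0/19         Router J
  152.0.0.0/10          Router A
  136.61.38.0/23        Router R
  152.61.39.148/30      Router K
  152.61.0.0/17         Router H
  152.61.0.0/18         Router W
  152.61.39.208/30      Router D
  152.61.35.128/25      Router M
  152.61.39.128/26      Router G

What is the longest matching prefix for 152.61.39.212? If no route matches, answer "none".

152.61.0.0/18

Entries matching 152.61.39.212:
  152.0.0.0/10 (152.0.0.0 - 152.63.255.255)
  152.61.0.0/17 (152.61.0.0 - 152.61.127.255)
  152.61.0.0/18 (152.61.0.0 - 152.61.63.255)
Most specific is 152.61.0.0/18.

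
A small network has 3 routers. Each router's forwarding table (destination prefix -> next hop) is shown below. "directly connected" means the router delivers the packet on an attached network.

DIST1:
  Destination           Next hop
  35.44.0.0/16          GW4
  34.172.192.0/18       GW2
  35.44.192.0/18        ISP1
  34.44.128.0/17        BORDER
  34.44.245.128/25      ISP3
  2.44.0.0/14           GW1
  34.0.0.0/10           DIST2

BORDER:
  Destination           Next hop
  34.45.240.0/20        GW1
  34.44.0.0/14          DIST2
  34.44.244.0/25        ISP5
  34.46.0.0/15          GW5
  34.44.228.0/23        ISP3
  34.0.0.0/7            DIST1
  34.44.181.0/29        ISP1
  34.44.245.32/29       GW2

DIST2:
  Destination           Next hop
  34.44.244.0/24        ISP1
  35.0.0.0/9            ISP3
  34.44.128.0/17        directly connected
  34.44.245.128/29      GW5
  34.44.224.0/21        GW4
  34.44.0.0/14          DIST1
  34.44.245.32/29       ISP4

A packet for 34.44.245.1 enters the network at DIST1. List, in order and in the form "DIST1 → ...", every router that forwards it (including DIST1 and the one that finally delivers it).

DIST1 → BORDER → DIST2

At DIST1: longest match for 34.44.245.1 is 34.44.128.0/17 -> BORDER
At BORDER: longest match for 34.44.245.1 is 34.44.0.0/14 -> DIST2
At DIST2: longest match for 34.44.245.1 is 34.44.128.0/17 -> directly connected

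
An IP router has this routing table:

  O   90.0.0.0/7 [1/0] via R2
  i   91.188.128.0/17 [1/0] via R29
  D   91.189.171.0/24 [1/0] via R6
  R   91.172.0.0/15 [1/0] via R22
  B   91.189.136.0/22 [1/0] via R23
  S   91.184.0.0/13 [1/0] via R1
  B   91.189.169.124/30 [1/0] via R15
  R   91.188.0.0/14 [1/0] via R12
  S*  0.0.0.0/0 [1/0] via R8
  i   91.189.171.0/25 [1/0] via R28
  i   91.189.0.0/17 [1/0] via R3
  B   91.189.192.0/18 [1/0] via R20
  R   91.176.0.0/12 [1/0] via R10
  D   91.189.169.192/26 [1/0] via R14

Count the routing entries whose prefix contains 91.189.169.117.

Prefixes containing 91.189.169.117:
  0.0.0.0/0 (default, matches everything)
  90.0.0.0/7 (90.0.0.0 - 91.255.255.255)
  91.176.0.0/12 (91.176.0.0 - 91.191.255.255)
  91.184.0.0/13 (91.184.0.0 - 91.191.255.255)
  91.188.0.0/14 (91.188.0.0 - 91.191.255.255)
Total matching entries: 5.

5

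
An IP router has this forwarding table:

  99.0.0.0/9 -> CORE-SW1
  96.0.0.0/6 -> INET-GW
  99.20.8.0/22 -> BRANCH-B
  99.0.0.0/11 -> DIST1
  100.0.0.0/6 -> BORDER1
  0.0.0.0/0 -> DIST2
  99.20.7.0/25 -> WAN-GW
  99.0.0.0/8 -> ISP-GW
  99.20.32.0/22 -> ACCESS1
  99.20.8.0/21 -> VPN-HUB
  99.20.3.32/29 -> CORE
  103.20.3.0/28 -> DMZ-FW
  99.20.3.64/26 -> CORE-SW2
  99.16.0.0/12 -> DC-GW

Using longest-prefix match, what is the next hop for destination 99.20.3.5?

DC-GW

Routes whose prefix contains 99.20.3.5:
  0.0.0.0/0 (default, matches everything) -> DIST2
  96.0.0.0/6 (96.0.0.0 - 99.255.255.255) -> INET-GW
  99.0.0.0/8 (99.0.0.0 - 99.255.255.255) -> ISP-GW
  99.0.0.0/9 (99.0.0.0 - 99.127.255.255) -> CORE-SW1
  99.0.0.0/11 (99.0.0.0 - 99.31.255.255) -> DIST1
  99.16.0.0/12 (99.16.0.0 - 99.31.255.255) -> DC-GW
More-specific entries that do NOT match:
  99.20.3.32/29 (99.20.3.32 - 99.20.3.39) does not contain 99.20.3.5
  103.20.3.0/28 (103.20.3.0 - 103.20.3.15) does not contain 99.20.3.5
  99.20.3.64/26 (99.20.3.64 - 99.20.3.127) does not contain 99.20.3.5
  99.20.7.0/25 (99.20.7.0 - 99.20.7.127) does not contain 99.20.3.5
  99.20.8.0/22 (99.20.8.0 - 99.20.11.255) does not contain 99.20.3.5
  99.20.32.0/22 (99.20.32.0 - 99.20.35.255) does not contain 99.20.3.5
  99.20.8.0/21 (99.20.8.0 - 99.20.15.255) does not contain 99.20.3.5
Longest matching prefix is /12 -> next hop DC-GW.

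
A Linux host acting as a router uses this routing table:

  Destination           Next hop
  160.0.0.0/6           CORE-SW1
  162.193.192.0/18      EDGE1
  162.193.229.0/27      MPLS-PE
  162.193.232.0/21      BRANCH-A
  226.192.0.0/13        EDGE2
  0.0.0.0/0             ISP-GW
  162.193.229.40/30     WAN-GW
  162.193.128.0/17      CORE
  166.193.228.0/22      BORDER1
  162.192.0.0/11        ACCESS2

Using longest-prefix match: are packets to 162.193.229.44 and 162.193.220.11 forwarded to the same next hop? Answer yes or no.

yes

162.193.229.44: longest match 162.193.192.0/18 -> EDGE1
162.193.220.11: longest match 162.193.192.0/18 -> EDGE1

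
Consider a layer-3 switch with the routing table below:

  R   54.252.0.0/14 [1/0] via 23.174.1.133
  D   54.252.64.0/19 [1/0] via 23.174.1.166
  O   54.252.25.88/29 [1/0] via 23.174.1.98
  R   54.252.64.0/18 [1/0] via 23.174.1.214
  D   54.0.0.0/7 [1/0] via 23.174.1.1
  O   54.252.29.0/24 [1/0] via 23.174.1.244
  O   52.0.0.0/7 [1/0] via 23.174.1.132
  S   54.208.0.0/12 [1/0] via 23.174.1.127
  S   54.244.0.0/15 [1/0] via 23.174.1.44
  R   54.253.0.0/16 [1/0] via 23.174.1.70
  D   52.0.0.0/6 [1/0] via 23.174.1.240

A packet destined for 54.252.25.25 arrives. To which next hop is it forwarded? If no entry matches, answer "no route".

23.174.1.133

Routes whose prefix contains 54.252.25.25:
  52.0.0.0/6 (52.0.0.0 - 55.255.255.255) -> 23.174.1.240
  54.0.0.0/7 (54.0.0.0 - 55.255.255.255) -> 23.174.1.1
  54.252.0.0/14 (54.252.0.0 - 54.255.255.255) -> 23.174.1.133
More-specific entries that do NOT match:
  54.252.25.88/29 (54.252.25.88 - 54.252.25.95) does not contain 54.252.25.25
  54.252.29.0/24 (54.252.29.0 - 54.252.29.255) does not contain 54.252.25.25
  54.252.64.0/19 (54.252.64.0 - 54.252.95.255) does not contain 54.252.25.25
  54.252.64.0/18 (54.252.64.0 - 54.252.127.255) does not contain 54.252.25.25
  54.253.0.0/16 (54.253.0.0 - 54.253.255.255) does not contain 54.252.25.25
  54.244.0.0/15 (54.244.0.0 - 54.245.255.255) does not contain 54.252.25.25
Longest matching prefix is /14 -> next hop 23.174.1.133.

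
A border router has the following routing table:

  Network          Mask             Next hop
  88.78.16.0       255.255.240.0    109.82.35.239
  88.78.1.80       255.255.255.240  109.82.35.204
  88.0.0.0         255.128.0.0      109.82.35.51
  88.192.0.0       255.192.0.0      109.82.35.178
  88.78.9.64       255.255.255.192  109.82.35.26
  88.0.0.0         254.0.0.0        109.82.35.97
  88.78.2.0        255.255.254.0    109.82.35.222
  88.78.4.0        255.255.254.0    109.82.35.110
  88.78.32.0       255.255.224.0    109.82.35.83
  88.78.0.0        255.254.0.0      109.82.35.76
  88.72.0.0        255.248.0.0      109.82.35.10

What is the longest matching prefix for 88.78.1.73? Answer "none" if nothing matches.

88.78.0.0/15

Entries matching 88.78.1.73:
  88.0.0.0/7 (88.0.0.0 - 89.255.255.255)
  88.0.0.0/9 (88.0.0.0 - 88.127.255.255)
  88.72.0.0/13 (88.72.0.0 - 88.79.255.255)
  88.78.0.0/15 (88.78.0.0 - 88.79.255.255)
Most specific is 88.78.0.0/15.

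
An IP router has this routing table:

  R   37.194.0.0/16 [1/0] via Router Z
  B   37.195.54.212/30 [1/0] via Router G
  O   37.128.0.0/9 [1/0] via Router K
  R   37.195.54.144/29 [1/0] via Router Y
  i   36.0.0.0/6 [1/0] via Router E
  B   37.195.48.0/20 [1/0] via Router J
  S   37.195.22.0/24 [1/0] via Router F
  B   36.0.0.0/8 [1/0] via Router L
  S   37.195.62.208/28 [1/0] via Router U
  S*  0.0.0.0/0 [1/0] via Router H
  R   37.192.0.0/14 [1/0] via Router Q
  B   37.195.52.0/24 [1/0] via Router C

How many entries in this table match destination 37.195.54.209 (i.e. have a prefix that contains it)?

5

Prefixes containing 37.195.54.209:
  0.0.0.0/0 (default, matches everything)
  36.0.0.0/6 (36.0.0.0 - 39.255.255.255)
  37.128.0.0/9 (37.128.0.0 - 37.255.255.255)
  37.192.0.0/14 (37.192.0.0 - 37.195.255.255)
  37.195.48.0/20 (37.195.48.0 - 37.195.63.255)
Total matching entries: 5.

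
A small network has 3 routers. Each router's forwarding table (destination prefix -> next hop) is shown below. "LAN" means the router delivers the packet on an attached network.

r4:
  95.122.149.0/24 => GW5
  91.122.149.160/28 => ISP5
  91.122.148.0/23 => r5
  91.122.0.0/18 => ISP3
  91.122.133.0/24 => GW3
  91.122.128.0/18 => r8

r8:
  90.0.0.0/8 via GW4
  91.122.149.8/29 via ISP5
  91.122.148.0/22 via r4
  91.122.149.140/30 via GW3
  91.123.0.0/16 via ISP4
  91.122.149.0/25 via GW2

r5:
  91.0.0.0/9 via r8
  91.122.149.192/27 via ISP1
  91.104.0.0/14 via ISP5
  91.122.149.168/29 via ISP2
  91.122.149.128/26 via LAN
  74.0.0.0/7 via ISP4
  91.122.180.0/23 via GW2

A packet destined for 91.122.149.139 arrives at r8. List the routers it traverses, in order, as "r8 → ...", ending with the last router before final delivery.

At r8: longest match for 91.122.149.139 is 91.122.148.0/22 -> r4
At r4: longest match for 91.122.149.139 is 91.122.148.0/23 -> r5
At r5: longest match for 91.122.149.139 is 91.122.149.128/26 -> LAN

r8 → r4 → r5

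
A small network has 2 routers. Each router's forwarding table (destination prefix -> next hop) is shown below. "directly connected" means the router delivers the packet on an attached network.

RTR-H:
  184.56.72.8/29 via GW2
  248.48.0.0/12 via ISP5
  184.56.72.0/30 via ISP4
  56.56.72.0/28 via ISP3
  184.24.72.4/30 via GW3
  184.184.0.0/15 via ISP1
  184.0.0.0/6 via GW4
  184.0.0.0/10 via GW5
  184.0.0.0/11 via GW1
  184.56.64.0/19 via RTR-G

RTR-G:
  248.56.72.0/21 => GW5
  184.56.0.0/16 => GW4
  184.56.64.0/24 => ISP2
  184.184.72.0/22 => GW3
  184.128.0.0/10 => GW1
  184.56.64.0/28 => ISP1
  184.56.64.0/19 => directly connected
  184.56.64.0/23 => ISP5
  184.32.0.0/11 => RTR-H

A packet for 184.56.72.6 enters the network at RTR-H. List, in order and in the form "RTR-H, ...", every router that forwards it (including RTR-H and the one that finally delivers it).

RTR-H, RTR-G

At RTR-H: longest match for 184.56.72.6 is 184.56.64.0/19 -> RTR-G
At RTR-G: longest match for 184.56.72.6 is 184.56.64.0/19 -> directly connected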